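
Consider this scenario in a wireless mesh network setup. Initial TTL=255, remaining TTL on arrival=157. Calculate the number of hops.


Given: initial TTL = 255, received TTL = 157
Hops = initial TTL - received TTL
Hops = 255 - 157 = 98

98


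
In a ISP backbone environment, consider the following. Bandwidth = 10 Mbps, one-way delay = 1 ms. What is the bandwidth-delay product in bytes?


Given: bandwidth = 10 Mbps, delay = 1 ms
BDP in bits = 10 * 10^6 * 1 / 1000
BDP in bits = 10000
BDP in bytes = 10000 / 8 = 1250

1250


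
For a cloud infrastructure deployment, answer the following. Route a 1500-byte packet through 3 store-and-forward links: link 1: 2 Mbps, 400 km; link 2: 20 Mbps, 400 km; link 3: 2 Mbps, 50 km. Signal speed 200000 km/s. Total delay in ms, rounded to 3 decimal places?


Packet = 1500 bytes = 12000 bits. Store-and-forward: sum (t_trans + t_prop) per link.
Link 1: t_trans = 12000/(2*10^6) s = 6.0000 ms; t_prop = 400/200000 s = 2.0000 ms; subtotal = 8.0000 ms
Link 2: t_trans = 12000/(20*10^6) s = 0.6000 ms; t_prop = 400/200000 s = 2.0000 ms; subtotal = 2.6000 ms
Link 3: t_trans = 12000/(2*10^6) s = 6.0000 ms; t_prop = 50/200000 s = 0.2500 ms; subtotal = 6.2500 ms
End-to-end = 8.0000 + 2.6000 + 6.2500 = 16.8500 ms -> 16.850 ms (3 dp)

16.850


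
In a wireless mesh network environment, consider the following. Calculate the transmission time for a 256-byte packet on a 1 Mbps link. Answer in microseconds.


Given: packet = 256 bytes, bandwidth = 1 Mbps
Packet in bits = 256 * 8 = 2048 bits
Bandwidth = 1 * 10^6 = 1000000 bps
Time = 2048 / 1000000 seconds
Time in us = 2048 * 10^6 / 1000000 = 2048

2048


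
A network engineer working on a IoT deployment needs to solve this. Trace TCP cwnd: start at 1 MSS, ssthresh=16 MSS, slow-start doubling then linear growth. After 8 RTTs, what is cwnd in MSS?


RTT 0: cwnd = 1 MSS (initial)
RTT 1: cwnd = 2 MSS (slow start, doubled)
RTT 2: cwnd = 4 MSS (slow start, doubled)
RTT 3: cwnd = 8 MSS (slow start, doubled)
RTT 4: cwnd = 16 MSS (slow start, doubled)
RTT 5: cwnd = 17 MSS (congestion avoidance, +1)
RTT 6: cwnd = 18 MSS (congestion avoidance, +1)
RTT 7: cwnd = 19 MSS (congestion avoidance, +1)
RTT 8: cwnd = 20 MSS (congestion avoidance, +1)

20


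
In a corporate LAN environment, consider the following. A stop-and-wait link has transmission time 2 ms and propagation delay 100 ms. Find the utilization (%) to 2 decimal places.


Given: Ttrans = 2 ms, Tprop = 100 ms
RTT = 2 * Tprop = 2 * 100 = 200 ms
U = Ttrans / (Ttrans + RTT)
U = 2 / (2 + 200)
U = 2 / 202 = 0.009901
U% = 0.99%

0.99


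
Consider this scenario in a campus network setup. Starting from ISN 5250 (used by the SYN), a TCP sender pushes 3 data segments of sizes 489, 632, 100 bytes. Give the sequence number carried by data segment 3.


The SYN occupies sequence number ISN = 5250, so the first data byte is ISN + 1 = 5251.
SEQ of data segment i = (ISN + 1) + sum of payload sizes of segments 1..i-1.
Segment 1: SEQ = 5251, payload = 489 bytes
Segment 2: SEQ = 5740, payload = 632 bytes
Segment 3: SEQ = 6372, payload = 100 bytes
SEQ of segment 3 = 5251 + 489 + 632 = 6372

6372


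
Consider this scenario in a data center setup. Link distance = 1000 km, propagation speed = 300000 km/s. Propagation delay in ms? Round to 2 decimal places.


Given: distance = 1000 km, speed = 300000 km/s
Delay = distance / speed = 1000 / 300000 seconds
Delay in ms = 1000 * 1000 / 300000
Delay = 3.3333 ms
Rounded to 2 dp = 3.33 ms

3.33


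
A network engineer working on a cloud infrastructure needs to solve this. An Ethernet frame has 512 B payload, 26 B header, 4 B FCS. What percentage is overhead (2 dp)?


Given: payload = 512 B, header = 26 B, trailer = 4 B
Overhead bytes = header + trailer = 26 + 4 = 30
Total frame = payload + overhead = 512 + 30 = 542
Overhead % = 30 / 542 * 100 = 5.5351% -> 5.54% (2 dp)

5.54


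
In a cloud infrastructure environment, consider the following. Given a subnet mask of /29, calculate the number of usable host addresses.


Given: subnet mask /29
Host bits = 32 - 29 = 3
Total addresses = 2^3 = 8
Usable hosts = 8 - 2 (network + broadcast) = 6

6


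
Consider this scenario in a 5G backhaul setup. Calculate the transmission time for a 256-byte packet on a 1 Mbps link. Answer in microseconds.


Given: packet = 256 bytes, bandwidth = 1 Mbps
Packet in bits = 256 * 8 = 2048 bits
Bandwidth = 1 * 10^6 = 1000000 bps
Time = 2048 / 1000000 seconds
Time in us = 2048 * 10^6 / 1000000 = 2048

2048


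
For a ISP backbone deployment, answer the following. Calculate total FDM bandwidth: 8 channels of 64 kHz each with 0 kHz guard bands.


Given: 8 channels, 64 kHz each, guard = 0 kHz
Channel bandwidth = 8 * 64 = 512 kHz
Guard bands = 7 gaps * 0 kHz = 0 kHz
Total = 512 + 0 = 512 kHz

512


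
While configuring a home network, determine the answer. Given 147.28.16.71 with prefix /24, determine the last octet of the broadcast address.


Given: IP = 147.28.16.71, prefix = /24
Host bits = 32 - 24 = 8
Network last octet = 71 AND mask = 0
Host part size = 2^8 - 1 = 255
Broadcast last octet = 0 OR 255 = 255

255


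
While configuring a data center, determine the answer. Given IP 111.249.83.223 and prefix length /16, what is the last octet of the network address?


Given: IP = 111.249.83.223, prefix = /16
Subnet mask = 255.255.0.0
Last octet of IP: 223
Last octet of mask: 0
Network last octet = 223 AND 0 = 0

0


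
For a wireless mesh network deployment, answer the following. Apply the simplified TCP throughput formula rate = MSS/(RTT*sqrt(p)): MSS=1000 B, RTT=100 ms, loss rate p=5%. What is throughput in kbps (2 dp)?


Given: MSS = 1000 bytes, RTT = 100 ms, loss = 5%
RTT in seconds = 100 / 1000 = 0.1
Loss rate = 5% = 0.05
sqrt(loss) = sqrt(0.05) = 0.223606797750
Throughput (bytes/s) = 1000 / (0.1 * 0.223606797750) = 44721.3595
Throughput (kbps) = 44721.3595 * 8 / 1000 = 357.770876 -> 357.77 kbps (2 dp)

357.77


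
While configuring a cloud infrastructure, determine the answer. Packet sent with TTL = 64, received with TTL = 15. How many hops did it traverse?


Given: initial TTL = 64, received TTL = 15
Hops = initial TTL - received TTL
Hops = 64 - 15 = 49

49


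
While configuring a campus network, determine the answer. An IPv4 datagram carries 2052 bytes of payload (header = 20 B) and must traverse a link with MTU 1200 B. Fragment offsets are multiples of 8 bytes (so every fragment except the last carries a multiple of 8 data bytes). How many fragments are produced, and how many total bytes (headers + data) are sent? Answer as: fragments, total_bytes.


Max data per non-final fragment = floor((MTU - header)/8)*8 = floor((1200 - 20)/8)*8 = floor(1180/8)*8 = 1176 B
Final fragment needs no 8-byte alignment: it can carry up to MTU - header = 1180 B
Non-final fragments needed = ceil((payload - 1180) / 1176) = ceil(872/1176) = ceil(0.7415) = 1
Number of fragments = 1 + 1 = 2
Fragment sizes (data): 1 * 1176 B + 876 B (last, 876 <= 1180 OK)
Total bytes sent = payload + n_frags * header = 2052 + 2*20 = 2052 + 40 = 2092 B

2, 2092


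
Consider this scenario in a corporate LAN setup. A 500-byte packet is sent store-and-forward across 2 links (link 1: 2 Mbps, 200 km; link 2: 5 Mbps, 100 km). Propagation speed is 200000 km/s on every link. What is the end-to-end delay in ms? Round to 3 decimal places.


Packet = 500 bytes = 4000 bits. Store-and-forward: sum (t_trans + t_prop) per link.
Link 1: t_trans = 4000/(2*10^6) s = 2.0000 ms; t_prop = 200/200000 s = 1.0000 ms; subtotal = 3.0000 ms
Link 2: t_trans = 4000/(5*10^6) s = 0.8000 ms; t_prop = 100/200000 s = 0.5000 ms; subtotal = 1.3000 ms
End-to-end = 3.0000 + 1.3000 = 4.3000 ms -> 4.300 ms (3 dp)

4.300


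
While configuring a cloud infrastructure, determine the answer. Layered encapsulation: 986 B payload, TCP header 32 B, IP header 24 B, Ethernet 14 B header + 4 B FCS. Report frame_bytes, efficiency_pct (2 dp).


TCP segment = 986 + 32 = 1018 B
IP packet = 1018 + 24 = 1042 B
Ethernet frame = 1042 + 14 + 4 = 1060 B
Efficiency = app / frame = 986 / 1060 = 0.930189 = 93.0189% -> 93.02% (2 dp)

1060, 93.02


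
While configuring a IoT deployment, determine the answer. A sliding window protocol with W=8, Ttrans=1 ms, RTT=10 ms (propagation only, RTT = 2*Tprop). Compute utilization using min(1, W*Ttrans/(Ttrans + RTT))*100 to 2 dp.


Given: W = 8, Ttrans = 1 ms, RTT = 10 ms (= 2 * Tprop, Tprop = 5 ms)
Cycle time = Ttrans + RTT = 1 + 10 = 11 ms (first packet sent until its ACK returns)
W * Ttrans = 8 * 1 = 8 ms of sending per cycle
W * Ttrans / (Ttrans + RTT) = 8 / 11 = 0.727273
U = min(1, 0.727273) = 0.727273
U% = 72.73%

72.73


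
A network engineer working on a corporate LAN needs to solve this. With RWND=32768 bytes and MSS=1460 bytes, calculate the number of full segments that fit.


Given: RWND = 32768 bytes, MSS = 1460 bytes
Full segments = floor(RWND / MSS)
Full segments = floor(32768 / 1460)
Full segments = floor(22.4438) = 22

22


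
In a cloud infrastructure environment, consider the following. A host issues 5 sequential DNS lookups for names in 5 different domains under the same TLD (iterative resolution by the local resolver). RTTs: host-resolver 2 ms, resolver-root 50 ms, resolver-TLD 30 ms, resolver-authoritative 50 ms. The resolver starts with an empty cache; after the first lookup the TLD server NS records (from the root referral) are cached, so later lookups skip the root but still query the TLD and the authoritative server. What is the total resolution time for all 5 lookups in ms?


Lookup 1 (cold cache): local + root + TLD + auth = 2 + 50 + 30 + 50 = 132 ms
Lookups 2..5 (TLD NS cached -> skip root; new domain -> still ask TLD and auth): local + TLD + auth = 2 + 30 + 50 = 82 ms each
Remaining 4 lookups: 4 * 82 = 328 ms
Total = 132 + 328 = 460 ms

460


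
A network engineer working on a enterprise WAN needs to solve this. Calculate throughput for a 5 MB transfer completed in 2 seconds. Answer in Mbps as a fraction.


Given: file = 5 MB, time = 2 s
File in Mb = 5 * 8 = 40 Mb
Throughput = 40 / 2 Mbps
Throughput = 20 Mbps

20


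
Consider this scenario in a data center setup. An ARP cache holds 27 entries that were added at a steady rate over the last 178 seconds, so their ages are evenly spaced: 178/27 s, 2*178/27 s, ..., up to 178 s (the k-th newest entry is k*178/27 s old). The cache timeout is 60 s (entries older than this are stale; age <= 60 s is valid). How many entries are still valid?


Ages are k * 178/27 s for k = 1..27 (spacing = 6.5926 s).
Entry k is valid iff k * 178/27 <= 60 iff k <= 27 * 60 / 178 = 9.1011
n_valid = floor(9.1011) = 9
(n_stale = 27 - 9 = 18)

9


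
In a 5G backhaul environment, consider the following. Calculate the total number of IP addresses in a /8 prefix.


Given: CIDR prefix /8
Host bits = 32 - 8 = 24
Total addresses = 2^24 = 16777216

16777216


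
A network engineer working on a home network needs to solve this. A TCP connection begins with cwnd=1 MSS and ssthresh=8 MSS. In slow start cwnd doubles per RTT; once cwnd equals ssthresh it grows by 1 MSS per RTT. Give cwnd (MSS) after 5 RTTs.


RTT 0: cwnd = 1 MSS (initial)
RTT 1: cwnd = 2 MSS (slow start, doubled)
RTT 2: cwnd = 4 MSS (slow start, doubled)
RTT 3: cwnd = 8 MSS (slow start, doubled)
RTT 4: cwnd = 9 MSS (congestion avoidance, +1)
RTT 5: cwnd = 10 MSS (congestion avoidance, +1)

10


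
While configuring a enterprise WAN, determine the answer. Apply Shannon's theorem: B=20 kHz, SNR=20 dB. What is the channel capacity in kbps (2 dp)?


Given: B = 20 kHz, SNR = 20 dB
SNR linear = 10^(20/10) = 100
1 + SNR = 101
log2(101) = 6.6582114828
C = 20 * 1000 * 6.6582114828 = 133164.2297 bps
C = 133.164230 kbps -> 133.16 kbps (2 dp)

133.16


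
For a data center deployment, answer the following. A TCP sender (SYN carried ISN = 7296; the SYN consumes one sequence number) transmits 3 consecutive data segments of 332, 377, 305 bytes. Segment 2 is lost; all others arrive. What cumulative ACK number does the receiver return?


SYN uses sequence number 7296; first data byte = ISN + 1 = 7297.
Segment 1: SEQ = 7297, len = 332 B, covers [7297, 7628]
Segment 2: SEQ = 7629, len = 377 B, covers [7629, 8005] [LOST]
Segment 3: SEQ = 8006, len = 305 B, covers [8006, 8310]
In-order data received: bytes [7297, 7628] (segments 1..1).
Segment 2 missing -> gap begins at byte 7629; later segments buffered out of order.
Cumulative ACK = next expected in-order byte = 7297 + 332 = 7629

7629


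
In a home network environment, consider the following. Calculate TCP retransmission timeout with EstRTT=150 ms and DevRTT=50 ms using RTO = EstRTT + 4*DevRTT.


Given: EstRTT = 150 ms, DevRTT = 50 ms
Timeout = EstRTT + 4 * DevRTT
4 * DevRTT = 4 * 50 = 200
Timeout = 150 + 200 = 350 ms

350


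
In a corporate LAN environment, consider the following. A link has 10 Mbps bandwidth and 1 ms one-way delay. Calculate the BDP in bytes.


Given: bandwidth = 10 Mbps, delay = 1 ms
BDP in bits = 10 * 10^6 * 1 / 1000
BDP in bits = 10000
BDP in bytes = 10000 / 8 = 1250

1250


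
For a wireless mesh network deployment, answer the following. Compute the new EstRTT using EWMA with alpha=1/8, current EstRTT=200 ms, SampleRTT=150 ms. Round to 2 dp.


Given: EstRTT = 200 ms, SampleRTT = 150 ms, alpha = 1/8
New EstRTT = (1 - alpha) * EstRTT + alpha * SampleRTT
(7/8) * 200 = 175
(1/8) * 150 = 18.75
New EstRTT = 175 + 18.75 = 193.75 ms -> 193.75 ms (2 dp)

193.75


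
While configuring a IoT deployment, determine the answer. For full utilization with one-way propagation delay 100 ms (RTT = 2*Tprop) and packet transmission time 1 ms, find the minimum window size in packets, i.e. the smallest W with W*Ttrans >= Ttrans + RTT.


Given: Ttrans = 1 ms, RTT = 200 ms (= 2 * Tprop, Tprop = 100 ms)
Time until first ACK returns = Ttrans + RTT = 1 + 200 = 201 ms
Need W * Ttrans >= Ttrans + RTT  ->  W >= (Ttrans + RTT) / Ttrans
(Ttrans + RTT) / Ttrans = 201 / 1 = 201
W_min = ceil(201) = 201

201


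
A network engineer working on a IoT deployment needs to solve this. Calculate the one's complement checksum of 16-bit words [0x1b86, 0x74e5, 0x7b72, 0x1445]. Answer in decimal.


Given words: [0x1b86, 0x74e5, 0x7b72, 0x1445]
Step 1: Sum all words
Raw sum = 7046 + 29925 + 31602 + 5189 = 73762
Step 2: Fold carry: (8226 + 1) = 8227
One's complement = ~8227 & 0xFFFF = 57308

57308


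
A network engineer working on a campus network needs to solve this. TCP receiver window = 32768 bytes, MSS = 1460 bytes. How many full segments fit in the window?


Given: RWND = 32768 bytes, MSS = 1460 bytes
Full segments = floor(RWND / MSS)
Full segments = floor(32768 / 1460)
Full segments = floor(22.4438) = 22

22


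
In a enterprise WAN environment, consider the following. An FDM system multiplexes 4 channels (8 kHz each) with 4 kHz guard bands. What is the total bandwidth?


Given: 4 channels, 8 kHz each, guard = 4 kHz
Channel bandwidth = 4 * 8 = 32 kHz
Guard bands = 3 gaps * 4 kHz = 12 kHz
Total = 32 + 12 = 44 kHz

44


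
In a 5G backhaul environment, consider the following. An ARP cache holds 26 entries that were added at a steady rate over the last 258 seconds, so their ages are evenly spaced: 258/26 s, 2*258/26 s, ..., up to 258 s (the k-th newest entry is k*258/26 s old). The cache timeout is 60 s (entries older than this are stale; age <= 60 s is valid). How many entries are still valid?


Ages are k * 258/26 s for k = 1..26 (spacing = 9.9231 s).
Entry k is valid iff k * 258/26 <= 60 iff k <= 26 * 60 / 258 = 6.0465
n_valid = floor(6.0465) = 6
(n_stale = 26 - 6 = 20)

6


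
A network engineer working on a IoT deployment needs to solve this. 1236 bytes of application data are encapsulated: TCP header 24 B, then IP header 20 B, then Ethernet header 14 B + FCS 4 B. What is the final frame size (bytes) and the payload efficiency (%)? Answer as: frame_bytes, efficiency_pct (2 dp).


TCP segment = 1236 + 24 = 1260 B
IP packet = 1260 + 20 = 1280 B
Ethernet frame = 1280 + 14 + 4 = 1298 B
Efficiency = app / frame = 1236 / 1298 = 0.952234 = 95.2234% -> 95.22% (2 dp)

1298, 95.22


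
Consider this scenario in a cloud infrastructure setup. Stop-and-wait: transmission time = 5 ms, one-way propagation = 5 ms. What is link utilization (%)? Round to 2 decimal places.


Given: Ttrans = 5 ms, Tprop = 5 ms
RTT = 2 * Tprop = 2 * 5 = 10 ms
U = Ttrans / (Ttrans + RTT)
U = 5 / (5 + 10)
U = 5 / 15 = 0.333333
U% = 33.33%

33.33


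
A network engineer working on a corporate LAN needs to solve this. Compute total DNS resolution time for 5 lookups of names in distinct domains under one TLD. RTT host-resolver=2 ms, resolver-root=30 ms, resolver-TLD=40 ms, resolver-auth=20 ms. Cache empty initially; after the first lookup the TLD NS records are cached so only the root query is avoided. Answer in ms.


Lookup 1 (cold cache): local + root + TLD + auth = 2 + 30 + 40 + 20 = 92 ms
Lookups 2..5 (TLD NS cached -> skip root; new domain -> still ask TLD and auth): local + TLD + auth = 2 + 40 + 20 = 62 ms each
Remaining 4 lookups: 4 * 62 = 248 ms
Total = 92 + 248 = 340 ms

340


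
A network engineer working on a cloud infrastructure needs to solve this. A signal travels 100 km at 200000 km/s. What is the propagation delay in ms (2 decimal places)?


Given: distance = 100 km, speed = 200000 km/s
Delay = distance / speed = 100 / 200000 seconds
Delay in ms = 100 * 1000 / 200000
Delay = 0.5000 ms
Rounded to 2 dp = 0.50 ms

0.50


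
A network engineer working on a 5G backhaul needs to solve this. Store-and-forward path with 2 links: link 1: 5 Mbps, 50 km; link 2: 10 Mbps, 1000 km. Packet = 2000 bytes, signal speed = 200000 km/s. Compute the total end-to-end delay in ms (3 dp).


Packet = 2000 bytes = 16000 bits. Store-and-forward: sum (t_trans + t_prop) per link.
Link 1: t_trans = 16000/(5*10^6) s = 3.2000 ms; t_prop = 50/200000 s = 0.2500 ms; subtotal = 3.4500 ms
Link 2: t_trans = 16000/(10*10^6) s = 1.6000 ms; t_prop = 1000/200000 s = 5.0000 ms; subtotal = 6.6000 ms
End-to-end = 3.4500 + 6.6000 = 10.0500 ms -> 10.050 ms (3 dp)

10.050


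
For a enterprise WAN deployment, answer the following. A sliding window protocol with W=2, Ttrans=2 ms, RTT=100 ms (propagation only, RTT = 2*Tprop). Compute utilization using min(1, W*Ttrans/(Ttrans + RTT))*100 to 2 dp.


Given: W = 2, Ttrans = 2 ms, RTT = 100 ms (= 2 * Tprop, Tprop = 50 ms)
Cycle time = Ttrans + RTT = 2 + 100 = 102 ms (first packet sent until its ACK returns)
W * Ttrans = 2 * 2 = 4 ms of sending per cycle
W * Ttrans / (Ttrans + RTT) = 4 / 102 = 0.039216
U = min(1, 0.039216) = 0.039216
U% = 3.92%

3.92


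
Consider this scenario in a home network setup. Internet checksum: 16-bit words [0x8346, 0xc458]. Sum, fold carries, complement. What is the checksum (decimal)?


Given words: [0x8346, 0xc458]
Step 1: Sum all words
Raw sum = 33606 + 50264 = 83870
Step 2: Fold carry: (18334 + 1) = 18335
One's complement = ~18335 & 0xFFFF = 47200

47200


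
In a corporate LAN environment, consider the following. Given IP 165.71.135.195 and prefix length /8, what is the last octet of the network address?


Given: IP = 165.71.135.195, prefix = /8
Subnet mask = 255.0.0.0
Last octet of IP: 195
Last octet of mask: 0
Network last octet = 195 AND 0 = 0

0


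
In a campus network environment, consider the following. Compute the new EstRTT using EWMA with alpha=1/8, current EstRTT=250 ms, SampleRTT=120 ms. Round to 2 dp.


Given: EstRTT = 250 ms, SampleRTT = 120 ms, alpha = 1/8
New EstRTT = (1 - alpha) * EstRTT + alpha * SampleRTT
(7/8) * 250 = 218.75
(1/8) * 120 = 15
New EstRTT = 218.75 + 15 = 233.75 ms -> 233.75 ms (2 dp)

233.75


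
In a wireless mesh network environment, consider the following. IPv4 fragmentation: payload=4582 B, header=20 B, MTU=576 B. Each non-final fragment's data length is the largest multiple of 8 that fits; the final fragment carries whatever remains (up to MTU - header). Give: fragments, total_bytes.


Max data per non-final fragment = floor((MTU - header)/8)*8 = floor((576 - 20)/8)*8 = floor(556/8)*8 = 552 B
Final fragment needs no 8-byte alignment: it can carry up to MTU - header = 556 B
Non-final fragments needed = ceil((payload - 556) / 552) = ceil(4026/552) = ceil(7.2935) = 8
Number of fragments = 8 + 1 = 9
Fragment sizes (data): 8 * 552 B + 166 B (last, 166 <= 556 OK)
Total bytes sent = payload + n_frags * header = 4582 + 9*20 = 4582 + 180 = 4762 B

9, 4762


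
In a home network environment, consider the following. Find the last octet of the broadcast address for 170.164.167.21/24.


Given: IP = 170.164.167.21, prefix = /24
Host bits = 32 - 24 = 8
Network last octet = 21 AND mask = 0
Host part size = 2^8 - 1 = 255
Broadcast last octet = 0 OR 255 = 255

255


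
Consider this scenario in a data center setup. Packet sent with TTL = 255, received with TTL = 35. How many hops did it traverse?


Given: initial TTL = 255, received TTL = 35
Hops = initial TTL - received TTL
Hops = 255 - 35 = 220

220


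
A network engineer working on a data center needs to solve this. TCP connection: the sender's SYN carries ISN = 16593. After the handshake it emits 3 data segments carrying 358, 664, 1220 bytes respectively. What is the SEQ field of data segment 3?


The SYN occupies sequence number ISN = 16593, so the first data byte is ISN + 1 = 16594.
SEQ of data segment i = (ISN + 1) + sum of payload sizes of segments 1..i-1.
Segment 1: SEQ = 16594, payload = 358 bytes
Segment 2: SEQ = 16952, payload = 664 bytes
Segment 3: SEQ = 17616, payload = 1220 bytes
SEQ of segment 3 = 16594 + 358 + 664 = 17616

17616


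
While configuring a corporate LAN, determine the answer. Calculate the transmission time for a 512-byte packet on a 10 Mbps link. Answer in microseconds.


Given: packet = 512 bytes, bandwidth = 10 Mbps
Packet in bits = 512 * 8 = 4096 bits
Bandwidth = 10 * 10^6 = 10000000 bps
Time = 4096 / 10000000 seconds
Time in us = 4096 * 10^6 / 10000000 = 409.6

409.6


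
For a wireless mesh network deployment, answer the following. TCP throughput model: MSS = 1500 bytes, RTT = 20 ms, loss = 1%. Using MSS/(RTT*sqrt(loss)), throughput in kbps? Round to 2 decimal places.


Given: MSS = 1500 bytes, RTT = 20 ms, loss = 1%
RTT in seconds = 20 / 1000 = 0.02
Loss rate = 1% = 0.01
sqrt(loss) = sqrt(0.01) = 0.1
Throughput (bytes/s) = 1500 / (0.02 * 0.1) = 750000.0000
Throughput (kbps) = 750000.0000 * 8 / 1000 = 6000.000000 -> 6000.00 kbps (2 dp)

6000.00


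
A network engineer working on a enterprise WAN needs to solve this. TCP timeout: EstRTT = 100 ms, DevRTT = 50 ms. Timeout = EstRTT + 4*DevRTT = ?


Given: EstRTT = 100 ms, DevRTT = 50 ms
Timeout = EstRTT + 4 * DevRTT
4 * DevRTT = 4 * 50 = 200
Timeout = 100 + 200 = 300 ms

300


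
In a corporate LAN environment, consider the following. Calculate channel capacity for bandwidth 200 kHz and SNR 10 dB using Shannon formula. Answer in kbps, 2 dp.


Given: B = 200 kHz, SNR = 10 dB
SNR linear = 10^(10/10) = 10
1 + SNR = 11
log2(11) = 3.4594316186
C = 200 * 1000 * 3.4594316186 = 691886.3237 bps
C = 691.886324 kbps -> 691.89 kbps (2 dp)

691.89


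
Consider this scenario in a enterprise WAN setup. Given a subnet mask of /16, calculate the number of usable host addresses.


Given: subnet mask /16
Host bits = 32 - 16 = 16
Total addresses = 2^16 = 65536
Usable hosts = 65536 - 2 (network + broadcast) = 65534

65534


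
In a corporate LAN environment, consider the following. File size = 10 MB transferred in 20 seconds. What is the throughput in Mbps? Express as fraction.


Given: file = 10 MB, time = 20 s
File in Mb = 10 * 8 = 80 Mb
Throughput = 80 / 20 Mbps
Throughput = 4 Mbps

4


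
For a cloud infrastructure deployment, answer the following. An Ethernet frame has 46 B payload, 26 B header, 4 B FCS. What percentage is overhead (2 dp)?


Given: payload = 46 B, header = 26 B, trailer = 4 B
Overhead bytes = header + trailer = 26 + 4 = 30
Total frame = payload + overhead = 46 + 30 = 76
Overhead % = 30 / 76 * 100 = 39.4737% -> 39.47% (2 dp)

39.47


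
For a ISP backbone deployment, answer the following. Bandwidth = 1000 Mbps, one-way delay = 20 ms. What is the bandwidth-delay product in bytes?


Given: bandwidth = 1000 Mbps, delay = 20 ms
BDP in bits = 1000 * 10^6 * 20 / 1000
BDP in bits = 20000000
BDP in bytes = 20000000 / 8 = 2500000

2500000


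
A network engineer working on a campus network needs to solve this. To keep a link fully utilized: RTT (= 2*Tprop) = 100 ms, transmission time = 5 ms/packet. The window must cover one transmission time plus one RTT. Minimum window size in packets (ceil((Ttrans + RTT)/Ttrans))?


Given: Ttrans = 5 ms, RTT = 100 ms (= 2 * Tprop, Tprop = 50 ms)
Time until first ACK returns = Ttrans + RTT = 5 + 100 = 105 ms
Need W * Ttrans >= Ttrans + RTT  ->  W >= (Ttrans + RTT) / Ttrans
(Ttrans + RTT) / Ttrans = 105 / 5 = 21
W_min = ceil(21) = 21

21


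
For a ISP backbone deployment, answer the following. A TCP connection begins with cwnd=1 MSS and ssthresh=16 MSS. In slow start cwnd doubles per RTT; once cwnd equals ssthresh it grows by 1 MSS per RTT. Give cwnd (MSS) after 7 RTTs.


RTT 0: cwnd = 1 MSS (initial)
RTT 1: cwnd = 2 MSS (slow start, doubled)
RTT 2: cwnd = 4 MSS (slow start, doubled)
RTT 3: cwnd = 8 MSS (slow start, doubled)
RTT 4: cwnd = 16 MSS (slow start, doubled)
RTT 5: cwnd = 17 MSS (congestion avoidance, +1)
RTT 6: cwnd = 18 MSS (congestion avoidance, +1)
RTT 7: cwnd = 19 MSS (congestion avoidance, +1)

19


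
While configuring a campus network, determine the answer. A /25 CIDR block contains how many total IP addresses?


Given: CIDR prefix /25
Host bits = 32 - 25 = 7
Total addresses = 2^7 = 128

128


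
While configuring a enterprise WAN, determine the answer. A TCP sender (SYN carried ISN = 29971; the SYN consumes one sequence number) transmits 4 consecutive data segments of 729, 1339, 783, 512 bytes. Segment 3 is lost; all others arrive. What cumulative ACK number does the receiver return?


SYN uses sequence number 29971; first data byte = ISN + 1 = 29972.
Segment 1: SEQ = 29972, len = 729 B, covers [29972, 30700]
Segment 2: SEQ = 30701, len = 1339 B, covers [30701, 32039]
Segment 3: SEQ = 32040, len = 783 B, covers [32040, 32822] [LOST]
Segment 4: SEQ = 32823, len = 512 B, covers [32823, 33334]
In-order data received: bytes [29972, 32039] (segments 1..2).
Segment 3 missing -> gap begins at byte 32040; later segments buffered out of order.
Cumulative ACK = next expected in-order byte = 29972 + 729 + 1339 = 32040

32040


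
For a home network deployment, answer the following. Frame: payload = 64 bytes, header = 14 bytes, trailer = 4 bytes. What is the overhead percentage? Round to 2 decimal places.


Given: payload = 64 B, header = 14 B, trailer = 4 B
Overhead bytes = header + trailer = 14 + 4 = 18
Total frame = payload + overhead = 64 + 18 = 82
Overhead % = 18 / 82 * 100 = 21.9512% -> 21.95% (2 dp)

21.95


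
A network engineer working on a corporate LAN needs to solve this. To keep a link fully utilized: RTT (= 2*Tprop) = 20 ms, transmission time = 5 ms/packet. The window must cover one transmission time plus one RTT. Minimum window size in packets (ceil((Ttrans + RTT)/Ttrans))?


Given: Ttrans = 5 ms, RTT = 20 ms (= 2 * Tprop, Tprop = 10 ms)
Time until first ACK returns = Ttrans + RTT = 5 + 20 = 25 ms
Need W * Ttrans >= Ttrans + RTT  ->  W >= (Ttrans + RTT) / Ttrans
(Ttrans + RTT) / Ttrans = 25 / 5 = 5
W_min = ceil(5) = 5

5


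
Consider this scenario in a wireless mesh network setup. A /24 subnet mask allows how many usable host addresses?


Given: subnet mask /24
Host bits = 32 - 24 = 8
Total addresses = 2^8 = 256
Usable hosts = 256 - 2 (network + broadcast) = 254

254


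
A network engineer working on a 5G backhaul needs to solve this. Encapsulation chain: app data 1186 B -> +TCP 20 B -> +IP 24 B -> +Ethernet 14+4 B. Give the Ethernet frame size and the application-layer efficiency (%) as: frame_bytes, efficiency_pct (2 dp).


TCP segment = 1186 + 20 = 1206 B
IP packet = 1206 + 24 = 1230 B
Ethernet frame = 1230 + 14 + 4 = 1248 B
Efficiency = app / frame = 1186 / 1248 = 0.950321 = 95.0321% -> 95.03% (2 dp)

1248, 95.03


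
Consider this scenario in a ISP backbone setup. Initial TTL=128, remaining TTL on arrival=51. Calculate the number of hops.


Given: initial TTL = 128, received TTL = 51
Hops = initial TTL - received TTL
Hops = 128 - 51 = 77

77


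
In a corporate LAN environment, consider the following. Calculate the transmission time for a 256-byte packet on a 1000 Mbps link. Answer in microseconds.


Given: packet = 256 bytes, bandwidth = 1000 Mbps
Packet in bits = 256 * 8 = 2048 bits
Bandwidth = 1000 * 10^6 = 1000000000 bps
Time = 2048 / 1000000000 seconds
Time in us = 2048 * 10^6 / 1000000000 = 2.048

2.048


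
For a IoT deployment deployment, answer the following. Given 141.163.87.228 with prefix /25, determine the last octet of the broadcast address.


Given: IP = 141.163.87.228, prefix = /25
Host bits = 32 - 25 = 7
Network last octet = 228 AND mask = 128
Host part size = 2^7 - 1 = 127
Broadcast last octet = 128 OR 127 = 255

255


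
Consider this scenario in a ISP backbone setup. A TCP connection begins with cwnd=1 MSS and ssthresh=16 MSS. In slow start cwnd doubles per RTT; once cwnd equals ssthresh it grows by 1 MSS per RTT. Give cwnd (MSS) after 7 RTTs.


RTT 0: cwnd = 1 MSS (initial)
RTT 1: cwnd = 2 MSS (slow start, doubled)
RTT 2: cwnd = 4 MSS (slow start, doubled)
RTT 3: cwnd = 8 MSS (slow start, doubled)
RTT 4: cwnd = 16 MSS (slow start, doubled)
RTT 5: cwnd = 17 MSS (congestion avoidance, +1)
RTT 6: cwnd = 18 MSS (congestion avoidance, +1)
RTT 7: cwnd = 19 MSS (congestion avoidance, +1)

19


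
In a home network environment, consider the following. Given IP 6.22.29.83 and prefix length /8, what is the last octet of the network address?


Given: IP = 6.22.29.83, prefix = /8
Subnet mask = 255.0.0.0
Last octet of IP: 83
Last octet of mask: 0
Network last octet = 83 AND 0 = 0

0


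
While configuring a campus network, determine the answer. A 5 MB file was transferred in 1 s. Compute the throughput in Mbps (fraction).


Given: file = 5 MB, time = 1 s
File in Mb = 5 * 8 = 40 Mb
Throughput = 40 / 1 Mbps
Throughput = 40 Mbps

40


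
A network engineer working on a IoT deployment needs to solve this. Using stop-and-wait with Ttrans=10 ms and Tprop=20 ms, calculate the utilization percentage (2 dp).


Given: Ttrans = 10 ms, Tprop = 20 ms
RTT = 2 * Tprop = 2 * 20 = 40 ms
U = Ttrans / (Ttrans + RTT)
U = 10 / (10 + 40)
U = 10 / 50 = 0.2
U% = 20.00%

20.00


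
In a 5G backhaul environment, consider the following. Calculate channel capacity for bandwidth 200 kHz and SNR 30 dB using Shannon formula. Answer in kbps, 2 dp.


Given: B = 200 kHz, SNR = 30 dB
SNR linear = 10^(30/10) = 1000
1 + SNR = 1001
log2(1001) = 9.9672262588
C = 200 * 1000 * 9.9672262588 = 1993445.2518 bps
C = 1993.445252 kbps -> 1993.45 kbps (2 dp)

1993.45


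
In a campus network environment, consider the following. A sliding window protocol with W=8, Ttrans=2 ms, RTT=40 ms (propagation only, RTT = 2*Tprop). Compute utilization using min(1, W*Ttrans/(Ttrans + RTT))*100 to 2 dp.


Given: W = 8, Ttrans = 2 ms, RTT = 40 ms (= 2 * Tprop, Tprop = 20 ms)
Cycle time = Ttrans + RTT = 2 + 40 = 42 ms (first packet sent until its ACK returns)
W * Ttrans = 8 * 2 = 16 ms of sending per cycle
W * Ttrans / (Ttrans + RTT) = 16 / 42 = 0.380952
U = min(1, 0.380952) = 0.380952
U% = 38.10%

38.10


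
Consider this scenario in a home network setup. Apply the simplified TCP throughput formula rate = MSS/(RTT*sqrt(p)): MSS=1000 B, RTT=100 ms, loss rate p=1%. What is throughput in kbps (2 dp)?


Given: MSS = 1000 bytes, RTT = 100 ms, loss = 1%
RTT in seconds = 100 / 1000 = 0.1
Loss rate = 1% = 0.01
sqrt(loss) = sqrt(0.01) = 0.1
Throughput (bytes/s) = 1000 / (0.1 * 0.1) = 100000.0000
Throughput (kbps) = 100000.0000 * 8 / 1000 = 800.000000 -> 800.00 kbps (2 dp)

800.00


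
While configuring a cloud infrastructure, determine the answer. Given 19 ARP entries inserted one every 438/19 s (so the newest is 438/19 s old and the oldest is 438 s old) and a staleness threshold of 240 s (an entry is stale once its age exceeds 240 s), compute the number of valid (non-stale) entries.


Ages are k * 438/19 s for k = 1..19 (spacing = 23.0526 s).
Entry k is valid iff k * 438/19 <= 240 iff k <= 19 * 240 / 438 = 10.4110
n_valid = floor(10.4110) = 10
(n_stale = 19 - 10 = 9)

10


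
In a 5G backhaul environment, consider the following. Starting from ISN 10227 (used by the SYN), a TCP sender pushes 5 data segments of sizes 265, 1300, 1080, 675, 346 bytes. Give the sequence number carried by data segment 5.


The SYN occupies sequence number ISN = 10227, so the first data byte is ISN + 1 = 10228.
SEQ of data segment i = (ISN + 1) + sum of payload sizes of segments 1..i-1.
Segment 1: SEQ = 10228, payload = 265 bytes
Segment 2: SEQ = 10493, payload = 1300 bytes
Segment 3: SEQ = 11793, payload = 1080 bytes
Segment 4: SEQ = 12873, payload = 675 bytes
Segment 5: SEQ = 13548, payload = 346 bytes
SEQ of segment 5 = 10228 + 265 + 1300 + 1080 + 675 = 13548

13548


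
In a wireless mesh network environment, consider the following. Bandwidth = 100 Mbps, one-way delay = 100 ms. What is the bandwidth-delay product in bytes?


Given: bandwidth = 100 Mbps, delay = 100 ms
BDP in bits = 100 * 10^6 * 100 / 1000
BDP in bits = 10000000
BDP in bytes = 10000000 / 8 = 1250000

1250000


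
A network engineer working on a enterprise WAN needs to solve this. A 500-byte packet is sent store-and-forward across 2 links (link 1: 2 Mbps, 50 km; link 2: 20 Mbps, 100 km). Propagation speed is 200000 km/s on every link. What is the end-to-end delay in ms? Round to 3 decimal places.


Packet = 500 bytes = 4000 bits. Store-and-forward: sum (t_trans + t_prop) per link.
Link 1: t_trans = 4000/(2*10^6) s = 2.0000 ms; t_prop = 50/200000 s = 0.2500 ms; subtotal = 2.2500 ms
Link 2: t_trans = 4000/(20*10^6) s = 0.2000 ms; t_prop = 100/200000 s = 0.5000 ms; subtotal = 0.7000 ms
End-to-end = 2.2500 + 0.7000 = 2.9500 ms -> 2.950 ms (3 dp)

2.950


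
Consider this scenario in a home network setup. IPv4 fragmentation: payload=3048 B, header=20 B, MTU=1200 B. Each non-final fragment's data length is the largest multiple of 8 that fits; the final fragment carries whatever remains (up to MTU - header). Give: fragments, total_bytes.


Max data per non-final fragment = floor((MTU - header)/8)*8 = floor((1200 - 20)/8)*8 = floor(1180/8)*8 = 1176 B
Final fragment needs no 8-byte alignment: it can carry up to MTU - header = 1180 B
Non-final fragments needed = ceil((payload - 1180) / 1176) = ceil(1868/1176) = ceil(1.5884) = 2
Number of fragments = 2 + 1 = 3
Fragment sizes (data): 2 * 1176 B + 696 B (last, 696 <= 1180 OK)
Total bytes sent = payload + n_frags * header = 3048 + 3*20 = 3048 + 60 = 3108 B

3, 3108


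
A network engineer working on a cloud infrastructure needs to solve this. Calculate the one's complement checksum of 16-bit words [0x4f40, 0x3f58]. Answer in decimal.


Given words: [0x4f40, 0x3f58]
Step 1: Sum all words
Raw sum = 20288 + 16216 = 36504
One's complement = ~36504 & 0xFFFF = 29031

29031


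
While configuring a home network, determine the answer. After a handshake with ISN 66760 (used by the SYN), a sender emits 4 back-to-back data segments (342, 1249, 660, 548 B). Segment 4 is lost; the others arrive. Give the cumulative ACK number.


SYN uses sequence number 66760; first data byte = ISN + 1 = 66761.
Segment 1: SEQ = 66761, len = 342 B, covers [66761, 67102]
Segment 2: SEQ = 67103, len = 1249 B, covers [67103, 68351]
Segment 3: SEQ = 68352, len = 660 B, covers [68352, 69011]
Segment 4: SEQ = 69012, len = 548 B, covers [69012, 69559] [LOST]
In-order data received: bytes [66761, 69011] (segments 1..3).
Segment 4 missing -> gap begins at byte 69012.
Cumulative ACK = next expected in-order byte = 66761 + 342 + 1249 + 660 = 69012

69012


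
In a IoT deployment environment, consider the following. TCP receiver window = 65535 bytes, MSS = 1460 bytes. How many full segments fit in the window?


Given: RWND = 65535 bytes, MSS = 1460 bytes
Full segments = floor(RWND / MSS)
Full segments = floor(65535 / 1460)
Full segments = floor(44.887) = 44

44


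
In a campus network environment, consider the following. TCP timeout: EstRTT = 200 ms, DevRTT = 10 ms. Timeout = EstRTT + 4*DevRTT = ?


Given: EstRTT = 200 ms, DevRTT = 10 ms
Timeout = EstRTT + 4 * DevRTT
4 * DevRTT = 4 * 10 = 40
Timeout = 200 + 40 = 240 ms

240


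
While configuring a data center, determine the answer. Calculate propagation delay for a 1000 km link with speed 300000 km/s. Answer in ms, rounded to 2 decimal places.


Given: distance = 1000 km, speed = 300000 km/s
Delay = distance / speed = 1000 / 300000 seconds
Delay in ms = 1000 * 1000 / 300000
Delay = 3.3333 ms
Rounded to 2 dp = 3.33 ms

3.33


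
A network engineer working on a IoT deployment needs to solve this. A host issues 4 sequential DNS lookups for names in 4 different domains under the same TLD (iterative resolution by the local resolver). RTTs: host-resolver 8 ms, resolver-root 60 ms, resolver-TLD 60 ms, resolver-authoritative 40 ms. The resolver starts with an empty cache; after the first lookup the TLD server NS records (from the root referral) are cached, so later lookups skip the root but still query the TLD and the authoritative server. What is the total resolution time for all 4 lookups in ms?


Lookup 1 (cold cache): local + root + TLD + auth = 8 + 60 + 60 + 40 = 168 ms
Lookups 2..4 (TLD NS cached -> skip root; new domain -> still ask TLD and auth): local + TLD + auth = 8 + 60 + 40 = 108 ms each
Remaining 3 lookups: 3 * 108 = 324 ms
Total = 168 + 324 = 492 ms

492


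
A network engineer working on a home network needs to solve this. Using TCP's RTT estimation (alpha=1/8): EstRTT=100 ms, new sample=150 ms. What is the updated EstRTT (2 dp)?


Given: EstRTT = 100 ms, SampleRTT = 150 ms, alpha = 1/8
New EstRTT = (1 - alpha) * EstRTT + alpha * SampleRTT
(7/8) * 100 = 87.5
(1/8) * 150 = 18.75
New EstRTT = 87.5 + 18.75 = 106.25 ms -> 106.25 ms (2 dp)

106.25


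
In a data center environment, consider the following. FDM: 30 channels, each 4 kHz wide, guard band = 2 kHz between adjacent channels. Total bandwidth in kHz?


Given: 30 channels, 4 kHz each, guard = 2 kHz
Channel bandwidth = 30 * 4 = 120 kHz
Guard bands = 29 gaps * 2 kHz = 58 kHz
Total = 120 + 58 = 178 kHz

178


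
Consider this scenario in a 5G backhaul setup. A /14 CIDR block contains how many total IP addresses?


Given: CIDR prefix /14
Host bits = 32 - 14 = 18
Total addresses = 2^18 = 262144

262144


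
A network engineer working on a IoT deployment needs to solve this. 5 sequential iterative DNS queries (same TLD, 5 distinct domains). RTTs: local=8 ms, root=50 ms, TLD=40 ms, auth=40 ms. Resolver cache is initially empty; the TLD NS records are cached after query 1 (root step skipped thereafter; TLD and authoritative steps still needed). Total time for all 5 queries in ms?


Lookup 1 (cold cache): local + root + TLD + auth = 8 + 50 + 40 + 40 = 138 ms
Lookups 2..5 (TLD NS cached -> skip root; new domain -> still ask TLD and auth): local + TLD + auth = 8 + 40 + 40 = 88 ms each
Remaining 4 lookups: 4 * 88 = 352 ms
Total = 138 + 352 = 490 ms

490


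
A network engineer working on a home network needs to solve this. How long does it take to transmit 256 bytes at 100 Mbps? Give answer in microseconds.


Given: packet = 256 bytes, bandwidth = 100 Mbps
Packet in bits = 256 * 8 = 2048 bits
Bandwidth = 100 * 10^6 = 100000000 bps
Time = 2048 / 100000000 seconds
Time in us = 2048 * 10^6 / 100000000 = 20.48

20.48


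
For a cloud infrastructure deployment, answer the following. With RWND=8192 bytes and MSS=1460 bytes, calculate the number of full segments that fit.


Given: RWND = 8192 bytes, MSS = 1460 bytes
Full segments = floor(RWND / MSS)
Full segments = floor(8192 / 1460)
Full segments = floor(5.611) = 5

5
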